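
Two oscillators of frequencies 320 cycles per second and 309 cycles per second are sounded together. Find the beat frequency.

f_beat = |f₁ − f₂|.
|320 − 309| = 11 Hz.

11 Hz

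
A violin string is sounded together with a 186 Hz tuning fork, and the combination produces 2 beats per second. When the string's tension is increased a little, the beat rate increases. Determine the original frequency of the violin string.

188 Hz

|f − 186| = 2, so the violin string was at either 184 Hz or 188 Hz.
Higher tension means higher frequency; the adjustment raises the violin string's frequency.
The beat rate rose, so the adjustment moved the violin string further from 186 Hz — it was already above the reference.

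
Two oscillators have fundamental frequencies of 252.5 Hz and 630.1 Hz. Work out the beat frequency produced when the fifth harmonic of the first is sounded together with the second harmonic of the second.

Fifth harmonic of the first: 5·252.5 = 1262.5 Hz.
Second harmonic of the second: 2·630.1 = 1260.2 Hz.
f_beat = |1262.5 − 1260.2| = 2.3 Hz.

2.3 Hz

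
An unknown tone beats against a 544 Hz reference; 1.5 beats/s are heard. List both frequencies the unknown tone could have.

|f − 544| = 1.5, so f = 544 ± 1.5.

542.5 Hz or 545.5 Hz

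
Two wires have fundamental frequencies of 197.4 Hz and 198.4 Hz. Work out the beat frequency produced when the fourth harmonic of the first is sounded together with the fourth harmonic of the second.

4.0 Hz

Fourth harmonic of the first: 4·197.4 = 789.6 Hz.
Fourth harmonic of the second: 4·198.4 = 793.6 Hz.
f_beat = |789.6 − 793.6| = 4.0 Hz.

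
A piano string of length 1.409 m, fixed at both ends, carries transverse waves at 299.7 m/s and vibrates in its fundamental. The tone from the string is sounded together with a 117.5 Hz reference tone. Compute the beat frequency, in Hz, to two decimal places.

For a string fixed at both ends, f_n = n·v/(2L) = 1·299.7/(2·1.409) = 106.3520 Hz.
f_beat = |106.3520 − 117.5| = 11.15 Hz.

11.15 Hz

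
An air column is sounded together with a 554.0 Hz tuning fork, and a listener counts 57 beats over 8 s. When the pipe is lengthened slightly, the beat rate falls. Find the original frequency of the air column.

561.125 Hz

Beat frequency = 57/8 = 7.125 Hz.
|f − 554.0| = 7.125, so the air column was at either 546.875 Hz or 561.125 Hz.
A longer pipe has a lower fundamental; the adjustment lowers the air column's frequency.
The beat rate fell, so the adjustment moved the air column toward 554.0 Hz — it must have started above the reference.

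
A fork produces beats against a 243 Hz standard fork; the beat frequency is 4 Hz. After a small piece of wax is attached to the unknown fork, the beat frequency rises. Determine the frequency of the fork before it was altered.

239 Hz

|f − 243| = 4, so the fork was at either 239 Hz or 247 Hz.
Loading a fork with wax lowers its frequency; the adjustment lowers the fork's frequency.
The beat rate rose, so the adjustment moved the fork further from 243 Hz — it was already below the reference.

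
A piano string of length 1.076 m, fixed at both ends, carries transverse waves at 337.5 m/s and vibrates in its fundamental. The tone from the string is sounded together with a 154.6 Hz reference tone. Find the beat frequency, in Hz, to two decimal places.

For a string fixed at both ends, f_n = n·v/(2L) = 1·337.5/(2·1.076) = 156.8309 Hz.
f_beat = |156.8309 − 154.6| = 2.23 Hz.

2.23 Hz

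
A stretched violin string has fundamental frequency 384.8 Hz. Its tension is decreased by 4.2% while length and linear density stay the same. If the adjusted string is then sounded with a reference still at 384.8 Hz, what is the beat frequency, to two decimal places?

For a string, f ∝ √T, so the new frequency is 384.8·√0.958 = 376.6325 Hz.
f_beat = |376.6325 − 384.8| = 8.17 Hz.

8.17 Hz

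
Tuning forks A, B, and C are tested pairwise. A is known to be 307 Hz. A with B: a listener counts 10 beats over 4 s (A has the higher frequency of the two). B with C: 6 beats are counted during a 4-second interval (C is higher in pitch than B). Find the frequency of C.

A–B: Beat frequency = 10/4 = 2.5 Hz.
B is below A, so f_B = 307 − 2.5 = 304.5 Hz.
B–C: Beat frequency = 6/4 = 1.5 Hz.
C is above B, so f_C = 304.5 + 1.5 = 306 Hz.

306 Hz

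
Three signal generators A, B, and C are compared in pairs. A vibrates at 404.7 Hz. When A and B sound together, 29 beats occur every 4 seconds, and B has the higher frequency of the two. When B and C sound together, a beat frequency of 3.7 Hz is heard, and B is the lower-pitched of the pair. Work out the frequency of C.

415.65 Hz

A–B: Beat frequency = 29/4 = 7.25 Hz.
B is above A, so f_B = 404.7 + 7.25 = 411.95 Hz.
C is above B, so f_C = 411.95 + 3.7 = 415.65 Hz.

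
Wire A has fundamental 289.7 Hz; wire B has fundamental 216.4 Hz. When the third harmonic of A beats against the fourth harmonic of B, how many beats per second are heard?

Third harmonic of the first: 3·289.7 = 869.1 Hz.
Fourth harmonic of the second: 4·216.4 = 865.6 Hz.
f_beat = |869.1 − 865.6| = 3.5 Hz.

3.5 Hz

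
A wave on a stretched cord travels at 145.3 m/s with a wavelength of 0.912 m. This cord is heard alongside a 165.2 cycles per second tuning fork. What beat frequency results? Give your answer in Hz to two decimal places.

5.88 Hz

Source frequency f = v/λ = 145.3/0.912 = 159.3202 Hz.
f_beat = |159.3202 − 165.2| = 5.88 Hz.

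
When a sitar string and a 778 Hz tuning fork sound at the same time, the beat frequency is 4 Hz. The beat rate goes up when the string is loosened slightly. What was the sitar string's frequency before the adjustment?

774 Hz

|f − 778| = 4, so the sitar string was at either 774 Hz or 782 Hz.
Reducing tension lowers a string's frequency; the adjustment lowers the sitar string's frequency.
The beat rate rose, so the adjustment moved the sitar string further from 778 Hz — it was already below the reference.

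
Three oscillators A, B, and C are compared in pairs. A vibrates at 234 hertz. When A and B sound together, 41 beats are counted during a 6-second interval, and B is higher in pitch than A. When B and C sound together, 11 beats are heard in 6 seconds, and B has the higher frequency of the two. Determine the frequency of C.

239 Hz

A–B: Beat frequency = 41/6 = 6.8333 Hz.
B is above A, so f_B = 234 + 6.8333 = 240.8333 Hz.
B–C: Beat frequency = 11/6 = 1.8333 Hz.
C is below B, so f_C = 240.8333 − 1.8333 = 239 Hz.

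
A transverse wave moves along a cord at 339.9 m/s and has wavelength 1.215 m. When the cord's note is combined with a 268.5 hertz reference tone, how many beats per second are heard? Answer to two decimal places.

11.25 Hz

Source frequency f = v/λ = 339.9/1.215 = 279.7531 Hz.
f_beat = |279.7531 − 268.5| = 11.25 Hz.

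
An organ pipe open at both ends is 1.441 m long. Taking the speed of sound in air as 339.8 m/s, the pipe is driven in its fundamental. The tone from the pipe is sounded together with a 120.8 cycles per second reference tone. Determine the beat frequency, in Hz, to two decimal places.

Open pipe: f_n = n·v/(2L) = 1·339.8/(2·1.441) = 117.9042 Hz.
f_beat = |117.9042 − 120.8| = 2.90 Hz.

2.90 Hz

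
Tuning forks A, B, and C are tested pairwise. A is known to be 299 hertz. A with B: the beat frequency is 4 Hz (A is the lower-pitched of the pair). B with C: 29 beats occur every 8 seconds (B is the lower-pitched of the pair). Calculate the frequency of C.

B is above A, so f_B = 299 + 4 = 303 Hz.
B–C: Beat frequency = 29/8 = 3.625 Hz.
C is above B, so f_C = 303 + 3.625 = 306.625 Hz.

306.625 Hz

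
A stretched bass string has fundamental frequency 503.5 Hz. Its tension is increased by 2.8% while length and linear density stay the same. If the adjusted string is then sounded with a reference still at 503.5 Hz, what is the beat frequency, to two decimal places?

For a string, f ∝ √T, so the new frequency is 503.5·√1.028 = 510.5003 Hz.
f_beat = |510.5003 − 503.5| = 7.00 Hz.

7.00 Hz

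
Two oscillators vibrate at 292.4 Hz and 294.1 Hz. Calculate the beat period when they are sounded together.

0.588 s

f_beat = |292.4 − 294.1| = 1.7 Hz.
Beat period T = 1 / f_beat = 1 / 1.7 s.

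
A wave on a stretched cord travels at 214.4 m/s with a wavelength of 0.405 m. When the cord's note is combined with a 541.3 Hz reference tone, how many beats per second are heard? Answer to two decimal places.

Source frequency f = v/λ = 214.4/0.405 = 529.3827 Hz.
f_beat = |529.3827 − 541.3| = 11.92 Hz.

11.92 Hz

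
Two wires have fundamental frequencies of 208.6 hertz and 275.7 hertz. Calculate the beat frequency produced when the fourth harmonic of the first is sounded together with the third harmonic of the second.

Fourth harmonic of the first: 4·208.6 = 834.4 Hz.
Third harmonic of the second: 3·275.7 = 827.1 Hz.
f_beat = |834.4 − 827.1| = 7.3 Hz.

7.3 Hz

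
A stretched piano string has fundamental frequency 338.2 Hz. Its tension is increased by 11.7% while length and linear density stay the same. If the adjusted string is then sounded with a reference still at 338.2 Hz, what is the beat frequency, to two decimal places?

19.24 Hz

For a string, f ∝ √T, so the new frequency is 338.2·√1.117 = 357.4376 Hz.
f_beat = |357.4376 − 338.2| = 19.24 Hz.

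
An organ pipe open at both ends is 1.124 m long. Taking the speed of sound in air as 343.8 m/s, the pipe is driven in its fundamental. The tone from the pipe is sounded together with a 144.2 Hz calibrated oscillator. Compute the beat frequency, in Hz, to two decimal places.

8.74 Hz

Open pipe: f_n = n·v/(2L) = 1·343.8/(2·1.124) = 152.9359 Hz.
f_beat = |152.9359 − 144.2| = 8.74 Hz.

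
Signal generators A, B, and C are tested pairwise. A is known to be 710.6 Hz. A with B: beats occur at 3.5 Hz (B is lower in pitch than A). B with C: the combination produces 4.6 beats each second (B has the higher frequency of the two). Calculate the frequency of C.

702.5 Hz

B is below A, so f_B = 710.6 − 3.5 = 707.1 Hz.
C is below B, so f_C = 707.1 − 4.6 = 702.5 Hz.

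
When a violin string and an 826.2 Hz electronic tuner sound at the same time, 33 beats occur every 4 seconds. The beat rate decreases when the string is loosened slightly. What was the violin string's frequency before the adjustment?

834.45 Hz

Beat frequency = 33/4 = 8.25 Hz.
|f − 826.2| = 8.25, so the violin string was at either 817.95 Hz or 834.45 Hz.
Reducing tension lowers a string's frequency; the adjustment lowers the violin string's frequency.
The beat rate fell, so the adjustment moved the violin string toward 826.2 Hz — it must have started above the reference.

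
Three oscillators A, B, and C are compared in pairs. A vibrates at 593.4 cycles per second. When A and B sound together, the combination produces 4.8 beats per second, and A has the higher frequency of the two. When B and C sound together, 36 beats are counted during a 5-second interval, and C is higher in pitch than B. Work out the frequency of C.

595.8 Hz

B is below A, so f_B = 593.4 − 4.8 = 588.6 Hz.
B–C: Beat frequency = 36/5 = 7.2 Hz.
C is above B, so f_C = 588.6 + 7.2 = 595.8 Hz.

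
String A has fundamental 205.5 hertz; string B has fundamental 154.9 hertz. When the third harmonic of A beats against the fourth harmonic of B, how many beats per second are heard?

3.1 Hz

Third harmonic of the first: 3·205.5 = 616.5 Hz.
Fourth harmonic of the second: 4·154.9 = 619.6 Hz.
f_beat = |616.5 − 619.6| = 3.1 Hz.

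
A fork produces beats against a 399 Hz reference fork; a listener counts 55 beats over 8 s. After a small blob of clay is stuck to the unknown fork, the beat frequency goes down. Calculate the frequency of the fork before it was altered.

Beat frequency = 55/8 = 6.875 Hz.
|f − 399| = 6.875, so the fork was at either 392.125 Hz or 405.875 Hz.
Adding mass to a fork lowers its frequency; the adjustment lowers the fork's frequency.
The beat rate fell, so the adjustment moved the fork toward 399 Hz — it must have started above the reference.

405.875 Hz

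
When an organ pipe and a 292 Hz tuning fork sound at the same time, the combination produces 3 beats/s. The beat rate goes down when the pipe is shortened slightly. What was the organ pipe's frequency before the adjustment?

|f − 292| = 3, so the organ pipe was at either 289 Hz or 295 Hz.
A shorter pipe has a higher fundamental; the adjustment raises the organ pipe's frequency.
The beat rate fell, so the adjustment moved the organ pipe toward 292 Hz — it must have started below the reference.

289 Hz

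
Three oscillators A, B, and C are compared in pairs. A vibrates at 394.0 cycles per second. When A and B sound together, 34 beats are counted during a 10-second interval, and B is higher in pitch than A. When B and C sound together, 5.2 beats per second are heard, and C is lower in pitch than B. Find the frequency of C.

392.2 Hz

A–B: Beat frequency = 34/10 = 3.4 Hz.
B is above A, so f_B = 394.0 + 3.4 = 397.4 Hz.
C is below B, so f_C = 397.4 − 5.2 = 392.2 Hz.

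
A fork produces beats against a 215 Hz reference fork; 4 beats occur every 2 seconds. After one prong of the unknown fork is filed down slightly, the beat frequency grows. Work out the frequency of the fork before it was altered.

217 Hz

Beat frequency = 4/2 = 2 Hz.
|f − 215| = 2, so the fork was at either 213 Hz or 217 Hz.
Filing a prong removes mass and raises the fork's frequency; the adjustment raises the fork's frequency.
The beat rate rose, so the adjustment moved the fork further from 215 Hz — it was already above the reference.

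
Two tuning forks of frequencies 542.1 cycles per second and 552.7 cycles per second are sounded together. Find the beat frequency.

Beats arise from superposition of two nearby frequencies; the beat rate is |f₁ − f₂|.
|542.1 − 552.7| = 10.6 Hz.

10.6 Hz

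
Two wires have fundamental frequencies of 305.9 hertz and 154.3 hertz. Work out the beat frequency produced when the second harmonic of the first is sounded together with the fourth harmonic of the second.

5.4 Hz

Second harmonic of the first: 2·305.9 = 611.8 Hz.
Fourth harmonic of the second: 4·154.3 = 617.2 Hz.
f_beat = |611.8 − 617.2| = 5.4 Hz.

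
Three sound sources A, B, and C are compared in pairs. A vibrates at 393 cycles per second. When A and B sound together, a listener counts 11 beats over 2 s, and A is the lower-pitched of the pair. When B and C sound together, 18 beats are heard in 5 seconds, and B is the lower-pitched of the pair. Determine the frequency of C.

402.1 Hz

A–B: Beat frequency = 11/2 = 5.5 Hz.
B is above A, so f_B = 393 + 5.5 = 398.5 Hz.
B–C: Beat frequency = 18/5 = 3.6 Hz.
C is above B, so f_C = 398.5 + 3.6 = 402.1 Hz.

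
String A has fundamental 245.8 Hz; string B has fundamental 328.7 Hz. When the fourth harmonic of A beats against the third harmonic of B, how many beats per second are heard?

2.9 Hz

Fourth harmonic of the first: 4·245.8 = 983.2 Hz.
Third harmonic of the second: 3·328.7 = 986.1 Hz.
f_beat = |983.2 − 986.1| = 2.9 Hz.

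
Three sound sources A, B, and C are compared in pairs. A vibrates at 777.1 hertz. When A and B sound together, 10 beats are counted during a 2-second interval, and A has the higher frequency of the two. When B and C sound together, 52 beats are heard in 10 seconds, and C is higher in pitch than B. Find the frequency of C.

A–B: Beat frequency = 10/2 = 5 Hz.
B is below A, so f_B = 777.1 − 5 = 772.1 Hz.
B–C: Beat frequency = 52/10 = 5.2 Hz.
C is above B, so f_C = 772.1 + 5.2 = 777.3 Hz.

777.3 Hz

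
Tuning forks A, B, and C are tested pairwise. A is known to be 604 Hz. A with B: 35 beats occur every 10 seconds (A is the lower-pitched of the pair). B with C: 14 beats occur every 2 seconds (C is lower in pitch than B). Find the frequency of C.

600.5 Hz

A–B: Beat frequency = 35/10 = 3.5 Hz.
B is above A, so f_B = 604 + 3.5 = 607.5 Hz.
B–C: Beat frequency = 14/2 = 7 Hz.
C is below B, so f_C = 607.5 − 7 = 600.5 Hz.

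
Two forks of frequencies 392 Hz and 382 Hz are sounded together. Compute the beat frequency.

10 Hz

Beats arise from superposition of two nearby frequencies; the beat rate is |f₁ − f₂|.
|392 − 382| = 10 Hz.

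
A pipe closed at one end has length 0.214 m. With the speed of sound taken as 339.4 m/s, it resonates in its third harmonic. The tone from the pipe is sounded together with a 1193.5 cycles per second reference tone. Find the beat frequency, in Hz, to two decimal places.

Closed pipe (odd harmonics): f_n = n·v/(4L) = 3·339.4/(4·0.214) = 1189.4860 Hz.
f_beat = |1189.4860 − 1193.5| = 4.01 Hz.

4.01 Hz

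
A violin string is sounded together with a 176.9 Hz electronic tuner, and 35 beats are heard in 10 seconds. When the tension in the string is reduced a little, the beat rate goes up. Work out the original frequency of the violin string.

173.4 Hz

Beat frequency = 35/10 = 3.5 Hz.
|f − 176.9| = 3.5, so the violin string was at either 173.4 Hz or 180.4 Hz.
Lower tension means lower frequency; the adjustment lowers the violin string's frequency.
The beat rate rose, so the adjustment moved the violin string further from 176.9 Hz — it was already below the reference.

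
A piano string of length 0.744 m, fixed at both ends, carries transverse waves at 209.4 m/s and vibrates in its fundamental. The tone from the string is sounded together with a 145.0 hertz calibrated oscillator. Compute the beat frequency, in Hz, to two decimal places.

For a string fixed at both ends, f_n = n·v/(2L) = 1·209.4/(2·0.744) = 140.7258 Hz.
f_beat = |140.7258 − 145.0| = 4.27 Hz.

4.27 Hz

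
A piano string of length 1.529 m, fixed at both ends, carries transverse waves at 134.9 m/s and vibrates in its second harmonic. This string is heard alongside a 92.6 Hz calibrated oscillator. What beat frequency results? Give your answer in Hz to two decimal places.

4.37 Hz

For a string fixed at both ends, f_n = n·v/(2L) = 2·134.9/(2·1.529) = 88.2276 Hz.
f_beat = |88.2276 − 92.6| = 4.37 Hz.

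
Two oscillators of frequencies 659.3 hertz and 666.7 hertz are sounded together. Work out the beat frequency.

The beat frequency equals the magnitude of the frequency difference.
|659.3 − 666.7| = 7.4 Hz.

7.4 Hz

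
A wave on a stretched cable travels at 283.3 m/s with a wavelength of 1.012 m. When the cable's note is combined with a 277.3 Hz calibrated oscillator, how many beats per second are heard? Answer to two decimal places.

Source frequency f = v/λ = 283.3/1.012 = 279.9407 Hz.
f_beat = |279.9407 − 277.3| = 2.64 Hz.

2.64 Hz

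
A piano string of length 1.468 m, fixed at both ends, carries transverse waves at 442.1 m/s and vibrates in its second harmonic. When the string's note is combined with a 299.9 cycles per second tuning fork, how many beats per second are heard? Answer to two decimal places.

1.26 Hz

For a string fixed at both ends, f_n = n·v/(2L) = 2·442.1/(2·1.468) = 301.1580 Hz.
f_beat = |301.1580 − 299.9| = 1.26 Hz.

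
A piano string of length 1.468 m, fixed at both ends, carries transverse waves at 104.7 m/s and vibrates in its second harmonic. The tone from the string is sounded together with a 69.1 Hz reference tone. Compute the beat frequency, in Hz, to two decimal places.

2.22 Hz

For a string fixed at both ends, f_n = n·v/(2L) = 2·104.7/(2·1.468) = 71.3215 Hz.
f_beat = |71.3215 − 69.1| = 2.22 Hz.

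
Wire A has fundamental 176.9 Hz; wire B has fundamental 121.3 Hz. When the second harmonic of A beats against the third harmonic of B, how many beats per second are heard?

Second harmonic of the first: 2·176.9 = 353.8 Hz.
Third harmonic of the second: 3·121.3 = 363.9 Hz.
f_beat = |353.8 − 363.9| = 10.1 Hz.

10.1 Hz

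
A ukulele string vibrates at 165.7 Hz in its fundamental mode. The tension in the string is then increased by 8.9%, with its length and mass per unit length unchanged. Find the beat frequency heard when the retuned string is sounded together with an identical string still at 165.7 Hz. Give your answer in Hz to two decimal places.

7.22 Hz

For a string, f ∝ √T, so the new frequency is 165.7·√1.089 = 172.9165 Hz.
f_beat = |172.9165 − 165.7| = 7.22 Hz.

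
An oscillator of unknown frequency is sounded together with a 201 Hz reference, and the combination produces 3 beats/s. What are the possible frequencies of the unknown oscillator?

|f − 201| = 3, so f = 201 ± 3.

198 Hz or 204 Hz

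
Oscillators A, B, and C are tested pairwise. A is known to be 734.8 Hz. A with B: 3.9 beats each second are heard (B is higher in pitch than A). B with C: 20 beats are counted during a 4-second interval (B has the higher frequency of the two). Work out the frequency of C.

733.7 Hz

B is above A, so f_B = 734.8 + 3.9 = 738.7 Hz.
B–C: Beat frequency = 20/4 = 5 Hz.
C is below B, so f_C = 738.7 − 5 = 733.7 Hz.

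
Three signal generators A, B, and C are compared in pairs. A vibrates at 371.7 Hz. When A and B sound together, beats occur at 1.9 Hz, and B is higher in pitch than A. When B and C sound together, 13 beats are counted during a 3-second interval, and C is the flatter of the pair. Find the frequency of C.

369.2667 Hz

B is above A, so f_B = 371.7 + 1.9 = 373.6 Hz.
B–C: Beat frequency = 13/3 = 4.3333 Hz.
C is below B, so f_C = 373.6 − 4.3333 = 369.2667 Hz.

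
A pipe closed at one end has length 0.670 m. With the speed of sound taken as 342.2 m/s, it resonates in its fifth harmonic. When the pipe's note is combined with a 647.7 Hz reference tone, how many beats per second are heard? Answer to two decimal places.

9.27 Hz

Closed pipe (odd harmonics): f_n = n·v/(4L) = 5·342.2/(4·0.670) = 638.4328 Hz.
f_beat = |638.4328 − 647.7| = 9.27 Hz.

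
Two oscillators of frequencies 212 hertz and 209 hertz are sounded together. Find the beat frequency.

f_beat = |f₁ − f₂|.
|212 − 209| = 3 Hz.

3 Hz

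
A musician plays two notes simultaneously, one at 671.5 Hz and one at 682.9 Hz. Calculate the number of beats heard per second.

Beats arise from superposition of two nearby frequencies; the beat rate is |f₁ − f₂|.
|671.5 − 682.9| = 11.4 Hz.

11.4 Hz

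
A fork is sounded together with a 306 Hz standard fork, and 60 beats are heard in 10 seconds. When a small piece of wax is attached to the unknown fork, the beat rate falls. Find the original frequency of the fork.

312 Hz

Beat frequency = 60/10 = 6 Hz.
|f − 306| = 6, so the fork was at either 300 Hz or 312 Hz.
Loading a fork with wax lowers its frequency; the adjustment lowers the fork's frequency.
The beat rate fell, so the adjustment moved the fork toward 306 Hz — it must have started above the reference.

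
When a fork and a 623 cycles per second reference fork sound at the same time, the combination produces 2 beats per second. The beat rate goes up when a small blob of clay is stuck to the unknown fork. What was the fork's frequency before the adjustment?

621 Hz

|f − 623| = 2, so the fork was at either 621 Hz or 625 Hz.
Adding mass to a fork lowers its frequency; the adjustment lowers the fork's frequency.
The beat rate rose, so the adjustment moved the fork further from 623 Hz — it was already below the reference.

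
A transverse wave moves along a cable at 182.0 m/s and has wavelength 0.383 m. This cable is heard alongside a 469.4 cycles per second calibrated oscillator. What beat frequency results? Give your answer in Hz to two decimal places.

Source frequency f = v/λ = 182.0/0.383 = 475.1958 Hz.
f_beat = |475.1958 − 469.4| = 5.80 Hz.

5.80 Hz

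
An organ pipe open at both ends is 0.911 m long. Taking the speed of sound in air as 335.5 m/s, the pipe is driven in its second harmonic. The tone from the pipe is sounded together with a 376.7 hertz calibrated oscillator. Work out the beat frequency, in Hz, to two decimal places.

Open pipe: f_n = n·v/(2L) = 2·335.5/(2·0.911) = 368.2766 Hz.
f_beat = |368.2766 − 376.7| = 8.42 Hz.

8.42 Hz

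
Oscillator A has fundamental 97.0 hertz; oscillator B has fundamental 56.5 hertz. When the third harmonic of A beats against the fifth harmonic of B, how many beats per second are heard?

Third harmonic of the first: 3·97.0 = 291.0 Hz.
Fifth harmonic of the second: 5·56.5 = 282.5 Hz.
f_beat = |291.0 − 282.5| = 8.5 Hz.

8.5 Hz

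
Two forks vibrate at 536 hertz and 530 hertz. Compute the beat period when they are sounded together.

f_beat = |536 − 530| = 6 Hz.
Beat period T = 1 / f_beat = 1 / 6 s.

0.167 s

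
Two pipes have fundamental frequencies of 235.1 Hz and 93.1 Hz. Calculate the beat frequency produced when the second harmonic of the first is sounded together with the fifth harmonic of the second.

Second harmonic of the first: 2·235.1 = 470.2 Hz.
Fifth harmonic of the second: 5·93.1 = 465.5 Hz.
f_beat = |470.2 − 465.5| = 4.7 Hz.

4.7 Hz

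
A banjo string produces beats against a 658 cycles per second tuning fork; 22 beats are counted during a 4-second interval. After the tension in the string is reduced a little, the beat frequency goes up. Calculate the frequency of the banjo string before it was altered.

Beat frequency = 22/4 = 5.5 Hz.
|f − 658| = 5.5, so the banjo string was at either 652.5 Hz or 663.5 Hz.
Lower tension means lower frequency; the adjustment lowers the banjo string's frequency.
The beat rate rose, so the adjustment moved the banjo string further from 658 Hz — it was already below the reference.

652.5 Hz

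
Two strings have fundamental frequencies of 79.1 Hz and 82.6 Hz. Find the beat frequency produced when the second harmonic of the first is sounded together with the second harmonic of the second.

Second harmonic of the first: 2·79.1 = 158.2 Hz.
Second harmonic of the second: 2·82.6 = 165.2 Hz.
f_beat = |158.2 − 165.2| = 7.0 Hz.

7.0 Hz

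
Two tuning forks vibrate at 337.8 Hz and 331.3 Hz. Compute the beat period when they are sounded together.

f_beat = |337.8 − 331.3| = 6.5 Hz.
Beat period T = 1 / f_beat = 1 / 6.5 s.

0.154 s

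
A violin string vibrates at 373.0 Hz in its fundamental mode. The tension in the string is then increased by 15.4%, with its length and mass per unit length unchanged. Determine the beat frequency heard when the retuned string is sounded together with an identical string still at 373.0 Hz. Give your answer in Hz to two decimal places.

For a string, f ∝ √T, so the new frequency is 373.0·√1.154 = 400.6930 Hz.
f_beat = |400.6930 − 373.0| = 27.69 Hz.

27.69 Hz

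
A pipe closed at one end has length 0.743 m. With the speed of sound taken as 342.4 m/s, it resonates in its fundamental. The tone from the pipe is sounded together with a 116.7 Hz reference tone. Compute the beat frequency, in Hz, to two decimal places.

1.49 Hz

Closed pipe (odd harmonics): f_n = n·v/(4L) = 1·342.4/(4·0.743) = 115.2086 Hz.
f_beat = |115.2086 − 116.7| = 1.49 Hz.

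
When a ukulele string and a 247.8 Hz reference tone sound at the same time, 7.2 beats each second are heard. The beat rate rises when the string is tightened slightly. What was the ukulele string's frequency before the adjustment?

|f − 247.8| = 7.2, so the ukulele string was at either 240.6 Hz or 255 Hz.
Increasing tension raises a string's frequency; the adjustment raises the ukulele string's frequency.
The beat rate rose, so the adjustment moved the ukulele string further from 247.8 Hz — it was already above the reference.

255 Hz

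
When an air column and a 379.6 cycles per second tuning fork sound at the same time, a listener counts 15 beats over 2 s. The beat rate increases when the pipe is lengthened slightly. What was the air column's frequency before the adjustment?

Beat frequency = 15/2 = 7.5 Hz.
|f − 379.6| = 7.5, so the air column was at either 372.1 Hz or 387.1 Hz.
A longer pipe has a lower fundamental; the adjustment lowers the air column's frequency.
The beat rate rose, so the adjustment moved the air column further from 379.6 Hz — it was already below the reference.

372.1 Hz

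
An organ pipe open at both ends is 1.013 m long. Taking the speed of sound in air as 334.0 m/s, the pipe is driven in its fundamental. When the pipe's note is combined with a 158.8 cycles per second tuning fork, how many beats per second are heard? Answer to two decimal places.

Open pipe: f_n = n·v/(2L) = 1·334.0/(2·1.013) = 164.8569 Hz.
f_beat = |164.8569 − 158.8| = 6.06 Hz.

6.06 Hz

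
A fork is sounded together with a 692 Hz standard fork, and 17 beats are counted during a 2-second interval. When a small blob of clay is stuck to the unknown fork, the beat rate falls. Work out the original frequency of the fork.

Beat frequency = 17/2 = 8.5 Hz.
|f − 692| = 8.5, so the fork was at either 683.5 Hz or 700.5 Hz.
Adding mass to a fork lowers its frequency; the adjustment lowers the fork's frequency.
The beat rate fell, so the adjustment moved the fork toward 692 Hz — it must have started above the reference.

700.5 Hz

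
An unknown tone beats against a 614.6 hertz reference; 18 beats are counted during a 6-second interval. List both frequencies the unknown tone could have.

611.6 Hz or 617.6 Hz

Beat frequency = 18/6 = 3 Hz.
|f − 614.6| = 3, so f = 614.6 ± 3.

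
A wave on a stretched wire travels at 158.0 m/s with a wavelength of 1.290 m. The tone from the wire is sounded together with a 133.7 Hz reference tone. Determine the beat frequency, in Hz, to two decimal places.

11.22 Hz

Source frequency f = v/λ = 158.0/1.290 = 122.4806 Hz.
f_beat = |122.4806 − 133.7| = 11.22 Hz.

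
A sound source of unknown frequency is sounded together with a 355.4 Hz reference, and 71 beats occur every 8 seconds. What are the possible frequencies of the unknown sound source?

Beat frequency = 71/8 = 8.875 Hz.
|f − 355.4| = 8.875, so f = 355.4 ± 8.875.

346.525 Hz or 364.275 Hz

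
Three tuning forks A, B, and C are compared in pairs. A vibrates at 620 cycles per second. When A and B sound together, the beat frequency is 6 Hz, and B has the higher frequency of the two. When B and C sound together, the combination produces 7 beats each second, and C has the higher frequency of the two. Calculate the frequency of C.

B is above A, so f_B = 620 + 6 = 626 Hz.
C is above B, so f_C = 626 + 7 = 633 Hz.

633 Hz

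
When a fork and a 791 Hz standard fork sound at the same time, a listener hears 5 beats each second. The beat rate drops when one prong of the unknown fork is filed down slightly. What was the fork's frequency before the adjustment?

|f − 791| = 5, so the fork was at either 786 Hz or 796 Hz.
Filing a prong removes mass and raises the fork's frequency; the adjustment raises the fork's frequency.
The beat rate fell, so the adjustment moved the fork toward 791 Hz — it must have started below the reference.

786 Hz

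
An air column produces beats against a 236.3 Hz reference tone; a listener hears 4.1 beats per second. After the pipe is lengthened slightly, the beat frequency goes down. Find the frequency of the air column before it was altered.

240.4 Hz

|f − 236.3| = 4.1, so the air column was at either 232.2 Hz or 240.4 Hz.
A longer pipe has a lower fundamental; the adjustment lowers the air column's frequency.
The beat rate fell, so the adjustment moved the air column toward 236.3 Hz — it must have started above the reference.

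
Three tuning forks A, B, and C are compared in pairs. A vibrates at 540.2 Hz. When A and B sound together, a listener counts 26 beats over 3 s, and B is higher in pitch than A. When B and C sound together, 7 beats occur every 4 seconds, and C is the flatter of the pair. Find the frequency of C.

A–B: Beat frequency = 26/3 = 8.6667 Hz.
B is above A, so f_B = 540.2 + 8.6667 = 548.8667 Hz.
B–C: Beat frequency = 7/4 = 1.75 Hz.
C is below B, so f_C = 548.8667 − 1.75 = 547.1167 Hz.

547.1167 Hz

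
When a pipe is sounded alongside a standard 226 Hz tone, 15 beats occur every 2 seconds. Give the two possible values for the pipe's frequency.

Beat frequency = 15/2 = 7.5 Hz.
|f − 226| = 7.5, so f = 226 ± 7.5.

218.5 Hz or 233.5 Hz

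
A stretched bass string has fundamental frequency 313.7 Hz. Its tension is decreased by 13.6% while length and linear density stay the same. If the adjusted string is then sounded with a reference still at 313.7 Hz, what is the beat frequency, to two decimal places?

22.11 Hz

For a string, f ∝ √T, so the new frequency is 313.7·√0.864 = 291.5892 Hz.
f_beat = |291.5892 − 313.7| = 22.11 Hz.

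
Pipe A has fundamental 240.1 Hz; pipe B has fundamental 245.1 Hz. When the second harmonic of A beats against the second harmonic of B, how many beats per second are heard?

10.0 Hz

Second harmonic of the first: 2·240.1 = 480.2 Hz.
Second harmonic of the second: 2·245.1 = 490.2 Hz.
f_beat = |480.2 − 490.2| = 10.0 Hz.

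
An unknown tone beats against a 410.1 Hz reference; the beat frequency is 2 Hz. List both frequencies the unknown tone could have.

|f − 410.1| = 2, so f = 410.1 ± 2.

408.1 Hz or 412.1 Hz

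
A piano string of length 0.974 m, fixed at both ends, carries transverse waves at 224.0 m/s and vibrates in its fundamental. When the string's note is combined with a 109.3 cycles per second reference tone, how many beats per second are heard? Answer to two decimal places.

For a string fixed at both ends, f_n = n·v/(2L) = 1·224.0/(2·0.974) = 114.9897 Hz.
f_beat = |114.9897 − 109.3| = 5.69 Hz.

5.69 Hz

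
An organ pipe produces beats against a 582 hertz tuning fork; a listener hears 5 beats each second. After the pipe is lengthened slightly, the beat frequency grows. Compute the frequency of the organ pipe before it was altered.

577 Hz

|f − 582| = 5, so the organ pipe was at either 577 Hz or 587 Hz.
A longer pipe has a lower fundamental; the adjustment lowers the organ pipe's frequency.
The beat rate rose, so the adjustment moved the organ pipe further from 582 Hz — it was already below the reference.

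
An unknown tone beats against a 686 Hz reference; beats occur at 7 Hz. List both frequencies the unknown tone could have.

|f − 686| = 7, so f = 686 ± 7.

679 Hz or 693 Hz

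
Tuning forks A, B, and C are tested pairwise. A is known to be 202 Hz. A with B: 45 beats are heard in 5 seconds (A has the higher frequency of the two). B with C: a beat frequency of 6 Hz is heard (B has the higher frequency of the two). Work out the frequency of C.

A–B: Beat frequency = 45/5 = 9 Hz.
B is below A, so f_B = 202 − 9 = 193 Hz.
C is below B, so f_C = 193 − 6 = 187 Hz.

187 Hz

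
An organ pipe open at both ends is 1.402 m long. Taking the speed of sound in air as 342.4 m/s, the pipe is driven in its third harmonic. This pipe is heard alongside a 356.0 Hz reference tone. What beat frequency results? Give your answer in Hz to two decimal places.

Open pipe: f_n = n·v/(2L) = 3·342.4/(2·1.402) = 366.3338 Hz.
f_beat = |366.3338 − 356.0| = 10.33 Hz.

10.33 Hz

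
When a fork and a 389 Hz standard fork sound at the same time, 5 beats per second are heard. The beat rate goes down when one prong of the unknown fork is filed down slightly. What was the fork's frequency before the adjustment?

384 Hz

|f − 389| = 5, so the fork was at either 384 Hz or 394 Hz.
Filing a prong removes mass and raises the fork's frequency; the adjustment raises the fork's frequency.
The beat rate fell, so the adjustment moved the fork toward 389 Hz — it must have started below the reference.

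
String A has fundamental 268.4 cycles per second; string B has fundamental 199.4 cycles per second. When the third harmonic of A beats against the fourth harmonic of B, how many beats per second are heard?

Third harmonic of the first: 3·268.4 = 805.2 Hz.
Fourth harmonic of the second: 4·199.4 = 797.6 Hz.
f_beat = |805.2 − 797.6| = 7.6 Hz.

7.6 Hz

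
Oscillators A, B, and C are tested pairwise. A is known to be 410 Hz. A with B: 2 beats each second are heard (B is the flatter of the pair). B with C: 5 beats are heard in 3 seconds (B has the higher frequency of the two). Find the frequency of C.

406.3333 Hz

B is below A, so f_B = 410 − 2 = 408 Hz.
B–C: Beat frequency = 5/3 = 1.6667 Hz.
C is below B, so f_C = 408 − 1.6667 = 406.3333 Hz.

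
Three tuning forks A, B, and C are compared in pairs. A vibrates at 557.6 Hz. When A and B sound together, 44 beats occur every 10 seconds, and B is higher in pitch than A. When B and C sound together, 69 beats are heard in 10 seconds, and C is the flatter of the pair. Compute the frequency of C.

555.1 Hz

A–B: Beat frequency = 44/10 = 4.4 Hz.
B is above A, so f_B = 557.6 + 4.4 = 562 Hz.
B–C: Beat frequency = 69/10 = 6.9 Hz.
C is below B, so f_C = 562 − 6.9 = 555.1 Hz.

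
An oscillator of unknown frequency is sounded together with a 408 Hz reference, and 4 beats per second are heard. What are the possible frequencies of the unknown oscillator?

|f − 408| = 4, so f = 408 ± 4.

404 Hz or 412 Hz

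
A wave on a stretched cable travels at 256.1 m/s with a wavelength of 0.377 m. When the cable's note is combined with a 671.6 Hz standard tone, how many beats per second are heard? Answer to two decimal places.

Source frequency f = v/λ = 256.1/0.377 = 679.3103 Hz.
f_beat = |679.3103 − 671.6| = 7.71 Hz.

7.71 Hz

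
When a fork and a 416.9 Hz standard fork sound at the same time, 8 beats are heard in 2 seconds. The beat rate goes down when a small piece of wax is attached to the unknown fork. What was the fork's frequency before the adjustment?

420.9 Hz

Beat frequency = 8/2 = 4 Hz.
|f − 416.9| = 4, so the fork was at either 412.9 Hz or 420.9 Hz.
Loading a fork with wax lowers its frequency; the adjustment lowers the fork's frequency.
The beat rate fell, so the adjustment moved the fork toward 416.9 Hz — it must have started above the reference.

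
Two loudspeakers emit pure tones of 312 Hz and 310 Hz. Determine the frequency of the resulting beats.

f_beat = |f₁ − f₂|.
|312 − 310| = 2 Hz.

2 Hz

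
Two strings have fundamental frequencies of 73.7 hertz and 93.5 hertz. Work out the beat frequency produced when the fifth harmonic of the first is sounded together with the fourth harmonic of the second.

5.5 Hz

Fifth harmonic of the first: 5·73.7 = 368.5 Hz.
Fourth harmonic of the second: 4·93.5 = 374.0 Hz.
f_beat = |368.5 − 374.0| = 5.5 Hz.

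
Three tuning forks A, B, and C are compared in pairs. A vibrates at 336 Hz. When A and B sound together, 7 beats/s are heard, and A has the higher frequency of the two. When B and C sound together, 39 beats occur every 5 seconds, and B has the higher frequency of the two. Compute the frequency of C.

B is below A, so f_B = 336 − 7 = 329 Hz.
B–C: Beat frequency = 39/5 = 7.8 Hz.
C is below B, so f_C = 329 − 7.8 = 321.2 Hz.

321.2 Hz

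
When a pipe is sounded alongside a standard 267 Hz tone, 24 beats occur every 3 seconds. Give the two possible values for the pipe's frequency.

259 Hz or 275 Hz

Beat frequency = 24/3 = 8 Hz.
|f − 267| = 8, so f = 267 ± 8.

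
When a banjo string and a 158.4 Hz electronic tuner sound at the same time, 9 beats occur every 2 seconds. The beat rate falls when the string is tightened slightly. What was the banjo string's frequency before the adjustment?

Beat frequency = 9/2 = 4.5 Hz.
|f − 158.4| = 4.5, so the banjo string was at either 153.9 Hz or 162.9 Hz.
Increasing tension raises a string's frequency; the adjustment raises the banjo string's frequency.
The beat rate fell, so the adjustment moved the banjo string toward 158.4 Hz — it must have started below the reference.

153.9 Hz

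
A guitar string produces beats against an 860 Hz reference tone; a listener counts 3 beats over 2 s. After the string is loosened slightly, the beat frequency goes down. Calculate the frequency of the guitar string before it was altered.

Beat frequency = 3/2 = 1.5 Hz.
|f − 860| = 1.5, so the guitar string was at either 858.5 Hz or 861.5 Hz.
Reducing tension lowers a string's frequency; the adjustment lowers the guitar string's frequency.
The beat rate fell, so the adjustment moved the guitar string toward 860 Hz — it must have started above the reference.

861.5 Hz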